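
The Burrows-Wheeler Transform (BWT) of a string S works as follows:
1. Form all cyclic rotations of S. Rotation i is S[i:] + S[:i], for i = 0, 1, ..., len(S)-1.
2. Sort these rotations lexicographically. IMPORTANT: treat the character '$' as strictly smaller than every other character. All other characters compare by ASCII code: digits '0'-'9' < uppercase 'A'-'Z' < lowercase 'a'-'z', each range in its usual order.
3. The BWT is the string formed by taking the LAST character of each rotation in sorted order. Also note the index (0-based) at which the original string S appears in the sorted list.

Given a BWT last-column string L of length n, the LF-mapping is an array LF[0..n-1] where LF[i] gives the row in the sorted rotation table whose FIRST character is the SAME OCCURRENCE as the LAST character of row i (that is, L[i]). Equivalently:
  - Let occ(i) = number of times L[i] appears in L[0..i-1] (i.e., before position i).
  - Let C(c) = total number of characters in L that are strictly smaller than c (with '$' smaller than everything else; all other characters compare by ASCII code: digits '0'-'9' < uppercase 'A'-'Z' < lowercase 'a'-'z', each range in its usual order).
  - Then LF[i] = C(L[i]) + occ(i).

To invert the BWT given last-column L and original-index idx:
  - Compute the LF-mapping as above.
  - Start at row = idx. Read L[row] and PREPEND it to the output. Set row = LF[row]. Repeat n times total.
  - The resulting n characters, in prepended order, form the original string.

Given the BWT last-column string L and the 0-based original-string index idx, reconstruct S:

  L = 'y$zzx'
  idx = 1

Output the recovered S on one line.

Answer: xzzy$

Derivation:
LF mapping: 2 0 3 4 1
Walk LF starting at row 1, prepending L[row]:
  step 1: row=1, L[1]='$', prepend. Next row=LF[1]=0
  step 2: row=0, L[0]='y', prepend. Next row=LF[0]=2
  step 3: row=2, L[2]='z', prepend. Next row=LF[2]=3
  step 4: row=3, L[3]='z', prepend. Next row=LF[3]=4
  step 5: row=4, L[4]='x', prepend. Next row=LF[4]=1
Reversed output: xzzy$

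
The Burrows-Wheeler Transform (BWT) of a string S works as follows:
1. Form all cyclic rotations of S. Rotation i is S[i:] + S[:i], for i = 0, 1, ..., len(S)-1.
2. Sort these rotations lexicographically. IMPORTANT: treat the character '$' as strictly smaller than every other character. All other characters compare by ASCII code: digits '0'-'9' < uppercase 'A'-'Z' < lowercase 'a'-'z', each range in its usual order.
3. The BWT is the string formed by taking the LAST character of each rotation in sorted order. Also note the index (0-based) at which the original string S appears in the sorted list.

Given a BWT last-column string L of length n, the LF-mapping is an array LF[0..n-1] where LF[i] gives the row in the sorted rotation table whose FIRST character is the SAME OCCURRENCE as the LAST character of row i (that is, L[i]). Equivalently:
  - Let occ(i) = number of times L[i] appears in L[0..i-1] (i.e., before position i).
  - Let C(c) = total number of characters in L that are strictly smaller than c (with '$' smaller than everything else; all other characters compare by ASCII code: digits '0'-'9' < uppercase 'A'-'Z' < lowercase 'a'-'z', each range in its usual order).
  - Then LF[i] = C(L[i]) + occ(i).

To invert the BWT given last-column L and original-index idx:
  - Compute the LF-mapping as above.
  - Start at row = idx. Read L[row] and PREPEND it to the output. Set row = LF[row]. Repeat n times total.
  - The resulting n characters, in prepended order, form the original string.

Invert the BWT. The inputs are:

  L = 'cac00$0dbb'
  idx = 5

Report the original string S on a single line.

LF mapping: 7 4 8 1 2 0 3 9 5 6
Walk LF starting at row 5, prepending L[row]:
  step 1: row=5, L[5]='$', prepend. Next row=LF[5]=0
  step 2: row=0, L[0]='c', prepend. Next row=LF[0]=7
  step 3: row=7, L[7]='d', prepend. Next row=LF[7]=9
  step 4: row=9, L[9]='b', prepend. Next row=LF[9]=6
  step 5: row=6, L[6]='0', prepend. Next row=LF[6]=3
  step 6: row=3, L[3]='0', prepend. Next row=LF[3]=1
  step 7: row=1, L[1]='a', prepend. Next row=LF[1]=4
  step 8: row=4, L[4]='0', prepend. Next row=LF[4]=2
  step 9: row=2, L[2]='c', prepend. Next row=LF[2]=8
  step 10: row=8, L[8]='b', prepend. Next row=LF[8]=5
Reversed output: bc0a00bdc$

Answer: bc0a00bdc$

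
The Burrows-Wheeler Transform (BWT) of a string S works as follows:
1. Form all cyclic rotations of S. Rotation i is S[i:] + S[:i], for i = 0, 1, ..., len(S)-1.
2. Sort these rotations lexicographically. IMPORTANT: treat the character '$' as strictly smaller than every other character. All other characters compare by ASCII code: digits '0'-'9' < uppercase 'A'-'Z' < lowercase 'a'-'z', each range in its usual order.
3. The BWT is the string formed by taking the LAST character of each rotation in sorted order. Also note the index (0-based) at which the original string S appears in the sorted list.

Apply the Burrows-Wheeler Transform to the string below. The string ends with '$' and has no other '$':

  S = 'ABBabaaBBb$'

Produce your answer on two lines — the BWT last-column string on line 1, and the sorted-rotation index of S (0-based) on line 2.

All 11 rotations (rotation i = S[i:]+S[:i]):
  rot[0] = ABBabaaBBb$
  rot[1] = BBabaaBBb$A
  rot[2] = BabaaBBb$AB
  rot[3] = abaaBBb$ABB
  rot[4] = baaBBb$ABBa
  rot[5] = aaBBb$ABBab
  rot[6] = aBBb$ABBaba
  rot[7] = BBb$ABBabaa
  rot[8] = Bb$ABBabaaB
  rot[9] = b$ABBabaaBB
  rot[10] = $ABBabaaBBb
Sorted (with $ < everything):
  sorted[0] = $ABBabaaBBb  (last char: 'b')
  sorted[1] = ABBabaaBBb$  (last char: '$')
  sorted[2] = BBabaaBBb$A  (last char: 'A')
  sorted[3] = BBb$ABBabaa  (last char: 'a')
  sorted[4] = BabaaBBb$AB  (last char: 'B')
  sorted[5] = Bb$ABBabaaB  (last char: 'B')
  sorted[6] = aBBb$ABBaba  (last char: 'a')
  sorted[7] = aaBBb$ABBab  (last char: 'b')
  sorted[8] = abaaBBb$ABB  (last char: 'B')
  sorted[9] = b$ABBabaaBB  (last char: 'B')
  sorted[10] = baaBBb$ABBa  (last char: 'a')
Last column: b$AaBBabBBa
Original string S is at sorted index 1

Answer: b$AaBBabBBa
1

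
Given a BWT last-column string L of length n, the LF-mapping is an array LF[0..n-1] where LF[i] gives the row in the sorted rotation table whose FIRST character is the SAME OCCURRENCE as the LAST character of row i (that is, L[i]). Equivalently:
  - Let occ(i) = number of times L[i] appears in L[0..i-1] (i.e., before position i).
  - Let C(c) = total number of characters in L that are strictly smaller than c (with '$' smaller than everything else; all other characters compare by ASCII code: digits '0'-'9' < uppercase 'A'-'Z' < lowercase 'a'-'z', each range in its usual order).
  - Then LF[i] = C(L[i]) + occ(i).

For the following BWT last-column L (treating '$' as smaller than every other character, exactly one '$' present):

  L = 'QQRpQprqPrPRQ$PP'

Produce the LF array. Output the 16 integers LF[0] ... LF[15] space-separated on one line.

Char counts: '$':1, 'P':4, 'Q':4, 'R':2, 'p':2, 'q':1, 'r':2
C (first-col start): C('$')=0, C('P')=1, C('Q')=5, C('R')=9, C('p')=11, C('q')=13, C('r')=14
L[0]='Q': occ=0, LF[0]=C('Q')+0=5+0=5
L[1]='Q': occ=1, LF[1]=C('Q')+1=5+1=6
L[2]='R': occ=0, LF[2]=C('R')+0=9+0=9
L[3]='p': occ=0, LF[3]=C('p')+0=11+0=11
L[4]='Q': occ=2, LF[4]=C('Q')+2=5+2=7
L[5]='p': occ=1, LF[5]=C('p')+1=11+1=12
L[6]='r': occ=0, LF[6]=C('r')+0=14+0=14
L[7]='q': occ=0, LF[7]=C('q')+0=13+0=13
L[8]='P': occ=0, LF[8]=C('P')+0=1+0=1
L[9]='r': occ=1, LF[9]=C('r')+1=14+1=15
L[10]='P': occ=1, LF[10]=C('P')+1=1+1=2
L[11]='R': occ=1, LF[11]=C('R')+1=9+1=10
L[12]='Q': occ=3, LF[12]=C('Q')+3=5+3=8
L[13]='$': occ=0, LF[13]=C('$')+0=0+0=0
L[14]='P': occ=2, LF[14]=C('P')+2=1+2=3
L[15]='P': occ=3, LF[15]=C('P')+3=1+3=4

Answer: 5 6 9 11 7 12 14 13 1 15 2 10 8 0 3 4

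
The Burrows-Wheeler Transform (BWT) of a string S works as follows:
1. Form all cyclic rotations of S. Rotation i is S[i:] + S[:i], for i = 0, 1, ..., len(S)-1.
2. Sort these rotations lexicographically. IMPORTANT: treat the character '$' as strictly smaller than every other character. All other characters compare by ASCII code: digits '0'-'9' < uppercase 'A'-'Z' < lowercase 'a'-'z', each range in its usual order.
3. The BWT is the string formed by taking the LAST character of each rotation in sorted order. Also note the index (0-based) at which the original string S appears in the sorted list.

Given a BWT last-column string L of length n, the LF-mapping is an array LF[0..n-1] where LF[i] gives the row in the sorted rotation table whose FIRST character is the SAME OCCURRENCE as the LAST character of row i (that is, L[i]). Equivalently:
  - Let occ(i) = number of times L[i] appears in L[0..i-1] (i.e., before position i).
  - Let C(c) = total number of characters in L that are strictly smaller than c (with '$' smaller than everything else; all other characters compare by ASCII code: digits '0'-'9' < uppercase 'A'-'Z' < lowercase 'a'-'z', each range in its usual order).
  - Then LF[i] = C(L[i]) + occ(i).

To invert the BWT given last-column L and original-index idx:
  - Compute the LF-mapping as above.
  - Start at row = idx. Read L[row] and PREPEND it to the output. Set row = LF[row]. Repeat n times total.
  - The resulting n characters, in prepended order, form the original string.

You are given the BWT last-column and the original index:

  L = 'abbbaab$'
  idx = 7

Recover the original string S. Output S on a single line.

Answer: bbababa$

Derivation:
LF mapping: 1 4 5 6 2 3 7 0
Walk LF starting at row 7, prepending L[row]:
  step 1: row=7, L[7]='$', prepend. Next row=LF[7]=0
  step 2: row=0, L[0]='a', prepend. Next row=LF[0]=1
  step 3: row=1, L[1]='b', prepend. Next row=LF[1]=4
  step 4: row=4, L[4]='a', prepend. Next row=LF[4]=2
  step 5: row=2, L[2]='b', prepend. Next row=LF[2]=5
  step 6: row=5, L[5]='a', prepend. Next row=LF[5]=3
  step 7: row=3, L[3]='b', prepend. Next row=LF[3]=6
  step 8: row=6, L[6]='b', prepend. Next row=LF[6]=7
Reversed output: bbababa$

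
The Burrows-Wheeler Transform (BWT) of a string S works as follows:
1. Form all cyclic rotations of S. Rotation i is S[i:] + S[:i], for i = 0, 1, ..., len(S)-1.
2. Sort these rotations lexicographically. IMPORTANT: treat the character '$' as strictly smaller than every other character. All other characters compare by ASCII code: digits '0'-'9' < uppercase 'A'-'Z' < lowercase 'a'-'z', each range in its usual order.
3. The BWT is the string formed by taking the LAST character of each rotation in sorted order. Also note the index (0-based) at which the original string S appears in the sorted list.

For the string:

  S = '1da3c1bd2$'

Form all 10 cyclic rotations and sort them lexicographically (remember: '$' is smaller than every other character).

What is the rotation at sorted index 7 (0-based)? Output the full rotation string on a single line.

Answer: c1bd2$1da3

Derivation:
All 10 rotations (rotation i = S[i:]+S[:i]):
  rot[0] = 1da3c1bd2$
  rot[1] = da3c1bd2$1
  rot[2] = a3c1bd2$1d
  rot[3] = 3c1bd2$1da
  rot[4] = c1bd2$1da3
  rot[5] = 1bd2$1da3c
  rot[6] = bd2$1da3c1
  rot[7] = d2$1da3c1b
  rot[8] = 2$1da3c1bd
  rot[9] = $1da3c1bd2
Sorted (with $ < everything):
  sorted[0] = $1da3c1bd2
  sorted[1] = 1bd2$1da3c
  sorted[2] = 1da3c1bd2$
  sorted[3] = 2$1da3c1bd
  sorted[4] = 3c1bd2$1da
  sorted[5] = a3c1bd2$1d
  sorted[6] = bd2$1da3c1
  sorted[7] = c1bd2$1da3
  sorted[8] = d2$1da3c1b
  sorted[9] = da3c1bd2$1
sorted[7] = c1bd2$1da3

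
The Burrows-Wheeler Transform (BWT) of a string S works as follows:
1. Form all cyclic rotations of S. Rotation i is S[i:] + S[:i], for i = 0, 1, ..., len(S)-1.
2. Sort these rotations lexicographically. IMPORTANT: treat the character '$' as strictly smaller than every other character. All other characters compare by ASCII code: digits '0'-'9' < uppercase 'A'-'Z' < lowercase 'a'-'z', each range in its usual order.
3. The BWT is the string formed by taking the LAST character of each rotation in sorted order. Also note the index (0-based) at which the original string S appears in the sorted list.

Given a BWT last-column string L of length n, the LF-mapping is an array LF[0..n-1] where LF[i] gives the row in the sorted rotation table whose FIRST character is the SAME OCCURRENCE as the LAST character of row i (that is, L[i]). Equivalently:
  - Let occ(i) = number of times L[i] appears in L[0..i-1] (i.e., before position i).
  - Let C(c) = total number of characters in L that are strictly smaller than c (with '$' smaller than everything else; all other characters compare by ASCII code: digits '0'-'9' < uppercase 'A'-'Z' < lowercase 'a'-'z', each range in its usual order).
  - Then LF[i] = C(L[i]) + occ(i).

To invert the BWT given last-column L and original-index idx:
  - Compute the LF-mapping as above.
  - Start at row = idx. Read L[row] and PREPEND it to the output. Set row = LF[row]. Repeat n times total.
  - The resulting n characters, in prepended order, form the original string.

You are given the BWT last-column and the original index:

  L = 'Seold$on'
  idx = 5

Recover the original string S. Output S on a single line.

Answer: noodleS$

Derivation:
LF mapping: 1 3 6 4 2 0 7 5
Walk LF starting at row 5, prepending L[row]:
  step 1: row=5, L[5]='$', prepend. Next row=LF[5]=0
  step 2: row=0, L[0]='S', prepend. Next row=LF[0]=1
  step 3: row=1, L[1]='e', prepend. Next row=LF[1]=3
  step 4: row=3, L[3]='l', prepend. Next row=LF[3]=4
  step 5: row=4, L[4]='d', prepend. Next row=LF[4]=2
  step 6: row=2, L[2]='o', prepend. Next row=LF[2]=6
  step 7: row=6, L[6]='o', prepend. Next row=LF[6]=7
  step 8: row=7, L[7]='n', prepend. Next row=LF[7]=5
Reversed output: noodleS$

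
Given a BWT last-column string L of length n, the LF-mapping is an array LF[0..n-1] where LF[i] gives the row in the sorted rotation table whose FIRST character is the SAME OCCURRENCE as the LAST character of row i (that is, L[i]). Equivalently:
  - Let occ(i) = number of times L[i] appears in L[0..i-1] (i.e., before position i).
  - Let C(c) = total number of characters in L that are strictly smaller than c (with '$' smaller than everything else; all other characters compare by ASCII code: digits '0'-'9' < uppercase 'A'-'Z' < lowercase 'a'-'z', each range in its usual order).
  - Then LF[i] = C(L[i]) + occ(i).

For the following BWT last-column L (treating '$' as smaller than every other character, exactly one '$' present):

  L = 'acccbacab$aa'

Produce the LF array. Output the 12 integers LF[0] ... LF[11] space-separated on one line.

Answer: 1 8 9 10 6 2 11 3 7 0 4 5

Derivation:
Char counts: '$':1, 'a':5, 'b':2, 'c':4
C (first-col start): C('$')=0, C('a')=1, C('b')=6, C('c')=8
L[0]='a': occ=0, LF[0]=C('a')+0=1+0=1
L[1]='c': occ=0, LF[1]=C('c')+0=8+0=8
L[2]='c': occ=1, LF[2]=C('c')+1=8+1=9
L[3]='c': occ=2, LF[3]=C('c')+2=8+2=10
L[4]='b': occ=0, LF[4]=C('b')+0=6+0=6
L[5]='a': occ=1, LF[5]=C('a')+1=1+1=2
L[6]='c': occ=3, LF[6]=C('c')+3=8+3=11
L[7]='a': occ=2, LF[7]=C('a')+2=1+2=3
L[8]='b': occ=1, LF[8]=C('b')+1=6+1=7
L[9]='$': occ=0, LF[9]=C('$')+0=0+0=0
L[10]='a': occ=3, LF[10]=C('a')+3=1+3=4
L[11]='a': occ=4, LF[11]=C('a')+4=1+4=5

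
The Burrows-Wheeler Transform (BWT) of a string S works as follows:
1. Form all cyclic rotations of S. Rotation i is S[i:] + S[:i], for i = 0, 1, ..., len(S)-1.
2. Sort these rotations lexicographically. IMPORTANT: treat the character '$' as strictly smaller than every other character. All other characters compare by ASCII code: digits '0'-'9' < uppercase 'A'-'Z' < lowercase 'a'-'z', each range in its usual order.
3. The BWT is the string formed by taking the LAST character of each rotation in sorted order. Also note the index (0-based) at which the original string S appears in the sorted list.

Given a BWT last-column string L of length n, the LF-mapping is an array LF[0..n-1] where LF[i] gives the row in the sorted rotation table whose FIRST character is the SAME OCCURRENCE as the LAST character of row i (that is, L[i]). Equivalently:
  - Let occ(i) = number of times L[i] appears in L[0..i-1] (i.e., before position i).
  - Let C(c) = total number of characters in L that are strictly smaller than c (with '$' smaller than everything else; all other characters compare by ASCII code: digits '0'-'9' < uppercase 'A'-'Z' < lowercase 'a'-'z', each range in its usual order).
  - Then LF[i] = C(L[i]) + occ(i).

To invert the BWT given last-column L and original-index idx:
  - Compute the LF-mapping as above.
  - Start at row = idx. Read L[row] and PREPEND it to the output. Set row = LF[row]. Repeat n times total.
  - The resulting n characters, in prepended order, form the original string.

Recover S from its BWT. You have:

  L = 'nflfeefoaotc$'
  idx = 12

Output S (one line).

LF mapping: 9 5 8 6 3 4 7 10 1 11 12 2 0
Walk LF starting at row 12, prepending L[row]:
  step 1: row=12, L[12]='$', prepend. Next row=LF[12]=0
  step 2: row=0, L[0]='n', prepend. Next row=LF[0]=9
  step 3: row=9, L[9]='o', prepend. Next row=LF[9]=11
  step 4: row=11, L[11]='c', prepend. Next row=LF[11]=2
  step 5: row=2, L[2]='l', prepend. Next row=LF[2]=8
  step 6: row=8, L[8]='a', prepend. Next row=LF[8]=1
  step 7: row=1, L[1]='f', prepend. Next row=LF[1]=5
  step 8: row=5, L[5]='e', prepend. Next row=LF[5]=4
  step 9: row=4, L[4]='e', prepend. Next row=LF[4]=3
  step 10: row=3, L[3]='f', prepend. Next row=LF[3]=6
  step 11: row=6, L[6]='f', prepend. Next row=LF[6]=7
  step 12: row=7, L[7]='o', prepend. Next row=LF[7]=10
  step 13: row=10, L[10]='t', prepend. Next row=LF[10]=12
Reversed output: toffeefalcon$

Answer: toffeefalcon$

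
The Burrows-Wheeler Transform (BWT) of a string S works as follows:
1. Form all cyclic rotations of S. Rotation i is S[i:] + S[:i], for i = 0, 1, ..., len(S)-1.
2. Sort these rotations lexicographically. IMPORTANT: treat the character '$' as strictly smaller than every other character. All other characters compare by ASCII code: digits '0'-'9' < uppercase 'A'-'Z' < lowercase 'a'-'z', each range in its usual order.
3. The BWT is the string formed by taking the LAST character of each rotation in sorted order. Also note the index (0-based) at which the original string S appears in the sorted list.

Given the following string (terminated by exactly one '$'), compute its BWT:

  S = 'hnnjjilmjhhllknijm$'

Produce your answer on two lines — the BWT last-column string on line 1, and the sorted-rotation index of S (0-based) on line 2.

Answer: mjh$njmjnillhijlknh
3

Derivation:
All 19 rotations (rotation i = S[i:]+S[:i]):
  rot[0] = hnnjjilmjhhllknijm$
  rot[1] = nnjjilmjhhllknijm$h
  rot[2] = njjilmjhhllknijm$hn
  rot[3] = jjilmjhhllknijm$hnn
  rot[4] = jilmjhhllknijm$hnnj
  rot[5] = ilmjhhllknijm$hnnjj
  rot[6] = lmjhhllknijm$hnnjji
  rot[7] = mjhhllknijm$hnnjjil
  rot[8] = jhhllknijm$hnnjjilm
  rot[9] = hhllknijm$hnnjjilmj
  rot[10] = hllknijm$hnnjjilmjh
  rot[11] = llknijm$hnnjjilmjhh
  rot[12] = lknijm$hnnjjilmjhhl
  rot[13] = knijm$hnnjjilmjhhll
  rot[14] = nijm$hnnjjilmjhhllk
  rot[15] = ijm$hnnjjilmjhhllkn
  rot[16] = jm$hnnjjilmjhhllkni
  rot[17] = m$hnnjjilmjhhllknij
  rot[18] = $hnnjjilmjhhllknijm
Sorted (with $ < everything):
  sorted[0] = $hnnjjilmjhhllknijm  (last char: 'm')
  sorted[1] = hhllknijm$hnnjjilmj  (last char: 'j')
  sorted[2] = hllknijm$hnnjjilmjh  (last char: 'h')
  sorted[3] = hnnjjilmjhhllknijm$  (last char: '$')
  sorted[4] = ijm$hnnjjilmjhhllkn  (last char: 'n')
  sorted[5] = ilmjhhllknijm$hnnjj  (last char: 'j')
  sorted[6] = jhhllknijm$hnnjjilm  (last char: 'm')
  sorted[7] = jilmjhhllknijm$hnnj  (last char: 'j')
  sorted[8] = jjilmjhhllknijm$hnn  (last char: 'n')
  sorted[9] = jm$hnnjjilmjhhllkni  (last char: 'i')
  sorted[10] = knijm$hnnjjilmjhhll  (last char: 'l')
  sorted[11] = lknijm$hnnjjilmjhhl  (last char: 'l')
  sorted[12] = llknijm$hnnjjilmjhh  (last char: 'h')
  sorted[13] = lmjhhllknijm$hnnjji  (last char: 'i')
  sorted[14] = m$hnnjjilmjhhllknij  (last char: 'j')
  sorted[15] = mjhhllknijm$hnnjjil  (last char: 'l')
  sorted[16] = nijm$hnnjjilmjhhllk  (last char: 'k')
  sorted[17] = njjilmjhhllknijm$hn  (last char: 'n')
  sorted[18] = nnjjilmjhhllknijm$h  (last char: 'h')
Last column: mjh$njmjnillhijlknh
Original string S is at sorted index 3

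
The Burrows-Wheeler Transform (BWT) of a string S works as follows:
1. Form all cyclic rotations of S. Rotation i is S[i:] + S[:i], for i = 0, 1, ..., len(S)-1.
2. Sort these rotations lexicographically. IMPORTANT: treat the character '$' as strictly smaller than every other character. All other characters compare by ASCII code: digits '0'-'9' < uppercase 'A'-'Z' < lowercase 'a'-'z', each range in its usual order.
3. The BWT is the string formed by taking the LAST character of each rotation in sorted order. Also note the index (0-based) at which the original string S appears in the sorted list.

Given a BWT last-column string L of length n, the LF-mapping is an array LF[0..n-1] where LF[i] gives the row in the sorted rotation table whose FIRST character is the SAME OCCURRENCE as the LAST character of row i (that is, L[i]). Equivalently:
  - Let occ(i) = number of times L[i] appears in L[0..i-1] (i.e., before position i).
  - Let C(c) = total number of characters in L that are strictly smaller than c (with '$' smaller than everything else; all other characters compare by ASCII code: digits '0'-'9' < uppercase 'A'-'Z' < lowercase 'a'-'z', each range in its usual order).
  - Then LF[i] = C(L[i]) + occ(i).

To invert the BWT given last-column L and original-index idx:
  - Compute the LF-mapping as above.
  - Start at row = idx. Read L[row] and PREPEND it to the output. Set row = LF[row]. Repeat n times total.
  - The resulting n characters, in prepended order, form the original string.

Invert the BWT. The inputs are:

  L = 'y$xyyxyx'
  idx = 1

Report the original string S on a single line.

Answer: xxyxyyy$

Derivation:
LF mapping: 4 0 1 5 6 2 7 3
Walk LF starting at row 1, prepending L[row]:
  step 1: row=1, L[1]='$', prepend. Next row=LF[1]=0
  step 2: row=0, L[0]='y', prepend. Next row=LF[0]=4
  step 3: row=4, L[4]='y', prepend. Next row=LF[4]=6
  step 4: row=6, L[6]='y', prepend. Next row=LF[6]=7
  step 5: row=7, L[7]='x', prepend. Next row=LF[7]=3
  step 6: row=3, L[3]='y', prepend. Next row=LF[3]=5
  step 7: row=5, L[5]='x', prepend. Next row=LF[5]=2
  step 8: row=2, L[2]='x', prepend. Next row=LF[2]=1
Reversed output: xxyxyyy$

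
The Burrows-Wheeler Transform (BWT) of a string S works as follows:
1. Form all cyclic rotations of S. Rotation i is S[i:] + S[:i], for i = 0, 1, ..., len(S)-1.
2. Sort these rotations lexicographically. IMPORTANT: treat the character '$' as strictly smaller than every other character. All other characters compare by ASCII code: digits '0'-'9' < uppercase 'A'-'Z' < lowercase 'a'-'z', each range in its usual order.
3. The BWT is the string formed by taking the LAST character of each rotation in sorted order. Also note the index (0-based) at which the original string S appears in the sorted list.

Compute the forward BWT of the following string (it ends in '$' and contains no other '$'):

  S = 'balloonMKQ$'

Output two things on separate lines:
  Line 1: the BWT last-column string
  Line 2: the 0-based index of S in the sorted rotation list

All 11 rotations (rotation i = S[i:]+S[:i]):
  rot[0] = balloonMKQ$
  rot[1] = alloonMKQ$b
  rot[2] = lloonMKQ$ba
  rot[3] = loonMKQ$bal
  rot[4] = oonMKQ$ball
  rot[5] = onMKQ$ballo
  rot[6] = nMKQ$balloo
  rot[7] = MKQ$balloon
  rot[8] = KQ$balloonM
  rot[9] = Q$balloonMK
  rot[10] = $balloonMKQ
Sorted (with $ < everything):
  sorted[0] = $balloonMKQ  (last char: 'Q')
  sorted[1] = KQ$balloonM  (last char: 'M')
  sorted[2] = MKQ$balloon  (last char: 'n')
  sorted[3] = Q$balloonMK  (last char: 'K')
  sorted[4] = alloonMKQ$b  (last char: 'b')
  sorted[5] = balloonMKQ$  (last char: '$')
  sorted[6] = lloonMKQ$ba  (last char: 'a')
  sorted[7] = loonMKQ$bal  (last char: 'l')
  sorted[8] = nMKQ$balloo  (last char: 'o')
  sorted[9] = onMKQ$ballo  (last char: 'o')
  sorted[10] = oonMKQ$ball  (last char: 'l')
Last column: QMnKb$alool
Original string S is at sorted index 5

Answer: QMnKb$alool
5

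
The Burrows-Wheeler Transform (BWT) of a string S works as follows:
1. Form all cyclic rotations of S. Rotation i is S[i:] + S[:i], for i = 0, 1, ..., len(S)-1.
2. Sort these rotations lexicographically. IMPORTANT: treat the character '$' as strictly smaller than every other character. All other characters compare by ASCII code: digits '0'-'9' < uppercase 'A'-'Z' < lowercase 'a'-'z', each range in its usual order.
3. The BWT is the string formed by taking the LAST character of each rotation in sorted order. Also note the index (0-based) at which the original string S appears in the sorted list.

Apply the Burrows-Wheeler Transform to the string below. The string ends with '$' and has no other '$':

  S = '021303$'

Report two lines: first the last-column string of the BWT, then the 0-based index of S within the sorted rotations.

All 7 rotations (rotation i = S[i:]+S[:i]):
  rot[0] = 021303$
  rot[1] = 21303$0
  rot[2] = 1303$02
  rot[3] = 303$021
  rot[4] = 03$0213
  rot[5] = 3$02130
  rot[6] = $021303
Sorted (with $ < everything):
  sorted[0] = $021303  (last char: '3')
  sorted[1] = 021303$  (last char: '$')
  sorted[2] = 03$0213  (last char: '3')
  sorted[3] = 1303$02  (last char: '2')
  sorted[4] = 21303$0  (last char: '0')
  sorted[5] = 3$02130  (last char: '0')
  sorted[6] = 303$021  (last char: '1')
Last column: 3$32001
Original string S is at sorted index 1

Answer: 3$32001
1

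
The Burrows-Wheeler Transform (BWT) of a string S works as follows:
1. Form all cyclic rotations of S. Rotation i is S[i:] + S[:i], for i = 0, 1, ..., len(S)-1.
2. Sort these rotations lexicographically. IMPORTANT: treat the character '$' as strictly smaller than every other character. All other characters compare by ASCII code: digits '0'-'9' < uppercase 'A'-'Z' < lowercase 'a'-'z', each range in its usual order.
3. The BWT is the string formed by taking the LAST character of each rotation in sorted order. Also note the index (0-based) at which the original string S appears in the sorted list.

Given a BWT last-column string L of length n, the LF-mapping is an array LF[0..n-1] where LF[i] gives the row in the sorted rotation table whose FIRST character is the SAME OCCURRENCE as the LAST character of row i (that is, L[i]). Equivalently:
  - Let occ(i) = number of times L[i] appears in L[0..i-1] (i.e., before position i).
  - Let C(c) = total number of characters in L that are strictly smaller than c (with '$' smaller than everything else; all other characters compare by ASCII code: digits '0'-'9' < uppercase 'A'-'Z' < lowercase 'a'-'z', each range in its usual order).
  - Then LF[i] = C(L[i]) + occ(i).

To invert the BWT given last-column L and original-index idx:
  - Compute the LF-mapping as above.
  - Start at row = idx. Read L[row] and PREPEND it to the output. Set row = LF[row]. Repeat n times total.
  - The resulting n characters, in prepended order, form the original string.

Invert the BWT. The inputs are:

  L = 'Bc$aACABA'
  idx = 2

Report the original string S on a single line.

LF mapping: 4 8 0 7 1 6 2 5 3
Walk LF starting at row 2, prepending L[row]:
  step 1: row=2, L[2]='$', prepend. Next row=LF[2]=0
  step 2: row=0, L[0]='B', prepend. Next row=LF[0]=4
  step 3: row=4, L[4]='A', prepend. Next row=LF[4]=1
  step 4: row=1, L[1]='c', prepend. Next row=LF[1]=8
  step 5: row=8, L[8]='A', prepend. Next row=LF[8]=3
  step 6: row=3, L[3]='a', prepend. Next row=LF[3]=7
  step 7: row=7, L[7]='B', prepend. Next row=LF[7]=5
  step 8: row=5, L[5]='C', prepend. Next row=LF[5]=6
  step 9: row=6, L[6]='A', prepend. Next row=LF[6]=2
Reversed output: ACBaAcAB$

Answer: ACBaAcAB$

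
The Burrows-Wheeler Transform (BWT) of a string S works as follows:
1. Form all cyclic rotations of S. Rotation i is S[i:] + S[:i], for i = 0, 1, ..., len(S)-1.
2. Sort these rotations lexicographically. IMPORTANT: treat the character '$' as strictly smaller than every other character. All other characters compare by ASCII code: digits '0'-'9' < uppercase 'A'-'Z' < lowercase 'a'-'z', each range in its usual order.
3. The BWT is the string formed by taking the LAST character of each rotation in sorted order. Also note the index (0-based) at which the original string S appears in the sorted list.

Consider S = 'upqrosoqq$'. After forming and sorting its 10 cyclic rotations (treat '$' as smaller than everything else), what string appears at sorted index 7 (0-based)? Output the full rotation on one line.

Answer: rosoqq$upq

Derivation:
All 10 rotations (rotation i = S[i:]+S[:i]):
  rot[0] = upqrosoqq$
  rot[1] = pqrosoqq$u
  rot[2] = qrosoqq$up
  rot[3] = rosoqq$upq
  rot[4] = osoqq$upqr
  rot[5] = soqq$upqro
  rot[6] = oqq$upqros
  rot[7] = qq$upqroso
  rot[8] = q$upqrosoq
  rot[9] = $upqrosoqq
Sorted (with $ < everything):
  sorted[0] = $upqrosoqq
  sorted[1] = oqq$upqros
  sorted[2] = osoqq$upqr
  sorted[3] = pqrosoqq$u
  sorted[4] = q$upqrosoq
  sorted[5] = qq$upqroso
  sorted[6] = qrosoqq$up
  sorted[7] = rosoqq$upq
  sorted[8] = soqq$upqro
  sorted[9] = upqrosoqq$
sorted[7] = rosoqq$upq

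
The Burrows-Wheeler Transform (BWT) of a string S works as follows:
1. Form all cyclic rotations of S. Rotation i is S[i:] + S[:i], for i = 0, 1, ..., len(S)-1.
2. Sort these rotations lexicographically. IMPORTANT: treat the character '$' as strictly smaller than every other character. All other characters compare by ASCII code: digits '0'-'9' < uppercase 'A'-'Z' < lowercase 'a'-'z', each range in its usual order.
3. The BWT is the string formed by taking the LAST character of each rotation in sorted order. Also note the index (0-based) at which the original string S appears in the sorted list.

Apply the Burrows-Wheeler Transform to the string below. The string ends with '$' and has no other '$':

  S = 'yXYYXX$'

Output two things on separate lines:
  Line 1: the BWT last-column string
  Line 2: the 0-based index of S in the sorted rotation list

All 7 rotations (rotation i = S[i:]+S[:i]):
  rot[0] = yXYYXX$
  rot[1] = XYYXX$y
  rot[2] = YYXX$yX
  rot[3] = YXX$yXY
  rot[4] = XX$yXYY
  rot[5] = X$yXYYX
  rot[6] = $yXYYXX
Sorted (with $ < everything):
  sorted[0] = $yXYYXX  (last char: 'X')
  sorted[1] = X$yXYYX  (last char: 'X')
  sorted[2] = XX$yXYY  (last char: 'Y')
  sorted[3] = XYYXX$y  (last char: 'y')
  sorted[4] = YXX$yXY  (last char: 'Y')
  sorted[5] = YYXX$yX  (last char: 'X')
  sorted[6] = yXYYXX$  (last char: '$')
Last column: XXYyYX$
Original string S is at sorted index 6

Answer: XXYyYX$
6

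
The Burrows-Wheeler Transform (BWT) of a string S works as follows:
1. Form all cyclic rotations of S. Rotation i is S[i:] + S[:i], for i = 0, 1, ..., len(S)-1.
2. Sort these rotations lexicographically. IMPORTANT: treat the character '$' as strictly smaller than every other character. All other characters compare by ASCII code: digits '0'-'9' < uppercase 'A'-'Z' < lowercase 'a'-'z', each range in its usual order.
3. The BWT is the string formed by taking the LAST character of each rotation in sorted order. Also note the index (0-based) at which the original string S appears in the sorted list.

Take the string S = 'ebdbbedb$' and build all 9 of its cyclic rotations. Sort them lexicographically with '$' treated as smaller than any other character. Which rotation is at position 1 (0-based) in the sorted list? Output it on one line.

All 9 rotations (rotation i = S[i:]+S[:i]):
  rot[0] = ebdbbedb$
  rot[1] = bdbbedb$e
  rot[2] = dbbedb$eb
  rot[3] = bbedb$ebd
  rot[4] = bedb$ebdb
  rot[5] = edb$ebdbb
  rot[6] = db$ebdbbe
  rot[7] = b$ebdbbed
  rot[8] = $ebdbbedb
Sorted (with $ < everything):
  sorted[0] = $ebdbbedb
  sorted[1] = b$ebdbbed
  sorted[2] = bbedb$ebd
  sorted[3] = bdbbedb$e
  sorted[4] = bedb$ebdb
  sorted[5] = db$ebdbbe
  sorted[6] = dbbedb$eb
  sorted[7] = ebdbbedb$
  sorted[8] = edb$ebdbb
sorted[1] = b$ebdbbed

Answer: b$ebdbbed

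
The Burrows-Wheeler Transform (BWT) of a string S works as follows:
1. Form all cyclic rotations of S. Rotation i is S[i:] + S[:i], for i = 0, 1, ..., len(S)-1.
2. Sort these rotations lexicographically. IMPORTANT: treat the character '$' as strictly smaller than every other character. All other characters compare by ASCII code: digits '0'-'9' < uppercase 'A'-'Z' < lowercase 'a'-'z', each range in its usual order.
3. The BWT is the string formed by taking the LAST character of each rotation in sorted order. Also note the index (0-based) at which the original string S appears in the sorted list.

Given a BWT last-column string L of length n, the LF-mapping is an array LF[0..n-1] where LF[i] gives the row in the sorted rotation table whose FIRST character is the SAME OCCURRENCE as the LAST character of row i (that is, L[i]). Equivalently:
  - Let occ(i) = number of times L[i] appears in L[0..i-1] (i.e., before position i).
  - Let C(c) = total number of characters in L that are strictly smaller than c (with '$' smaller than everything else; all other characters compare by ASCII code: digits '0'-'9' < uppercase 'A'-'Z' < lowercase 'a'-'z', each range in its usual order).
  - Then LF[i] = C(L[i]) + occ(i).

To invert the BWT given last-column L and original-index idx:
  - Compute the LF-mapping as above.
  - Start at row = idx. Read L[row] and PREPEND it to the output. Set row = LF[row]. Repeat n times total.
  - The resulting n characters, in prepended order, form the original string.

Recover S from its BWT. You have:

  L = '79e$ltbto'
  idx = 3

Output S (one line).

LF mapping: 1 2 4 0 5 7 3 8 6
Walk LF starting at row 3, prepending L[row]:
  step 1: row=3, L[3]='$', prepend. Next row=LF[3]=0
  step 2: row=0, L[0]='7', prepend. Next row=LF[0]=1
  step 3: row=1, L[1]='9', prepend. Next row=LF[1]=2
  step 4: row=2, L[2]='e', prepend. Next row=LF[2]=4
  step 5: row=4, L[4]='l', prepend. Next row=LF[4]=5
  step 6: row=5, L[5]='t', prepend. Next row=LF[5]=7
  step 7: row=7, L[7]='t', prepend. Next row=LF[7]=8
  step 8: row=8, L[8]='o', prepend. Next row=LF[8]=6
  step 9: row=6, L[6]='b', prepend. Next row=LF[6]=3
Reversed output: bottle97$

Answer: bottle97$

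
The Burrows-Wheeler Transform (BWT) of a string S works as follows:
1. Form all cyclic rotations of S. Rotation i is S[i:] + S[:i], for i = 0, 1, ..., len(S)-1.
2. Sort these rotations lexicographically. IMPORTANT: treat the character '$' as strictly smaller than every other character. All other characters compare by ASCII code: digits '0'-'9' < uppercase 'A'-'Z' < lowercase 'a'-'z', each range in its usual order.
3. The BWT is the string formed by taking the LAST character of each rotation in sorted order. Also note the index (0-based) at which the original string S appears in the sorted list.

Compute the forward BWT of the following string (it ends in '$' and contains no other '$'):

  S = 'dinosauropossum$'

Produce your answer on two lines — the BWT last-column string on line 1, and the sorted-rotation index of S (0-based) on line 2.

All 16 rotations (rotation i = S[i:]+S[:i]):
  rot[0] = dinosauropossum$
  rot[1] = inosauropossum$d
  rot[2] = nosauropossum$di
  rot[3] = osauropossum$din
  rot[4] = sauropossum$dino
  rot[5] = auropossum$dinos
  rot[6] = uropossum$dinosa
  rot[7] = ropossum$dinosau
  rot[8] = opossum$dinosaur
  rot[9] = possum$dinosauro
  rot[10] = ossum$dinosaurop
  rot[11] = ssum$dinosauropo
  rot[12] = sum$dinosauropos
  rot[13] = um$dinosauroposs
  rot[14] = m$dinosauropossu
  rot[15] = $dinosauropossum
Sorted (with $ < everything):
  sorted[0] = $dinosauropossum  (last char: 'm')
  sorted[1] = auropossum$dinos  (last char: 's')
  sorted[2] = dinosauropossum$  (last char: '$')
  sorted[3] = inosauropossum$d  (last char: 'd')
  sorted[4] = m$dinosauropossu  (last char: 'u')
  sorted[5] = nosauropossum$di  (last char: 'i')
  sorted[6] = opossum$dinosaur  (last char: 'r')
  sorted[7] = osauropossum$din  (last char: 'n')
  sorted[8] = ossum$dinosaurop  (last char: 'p')
  sorted[9] = possum$dinosauro  (last char: 'o')
  sorted[10] = ropossum$dinosau  (last char: 'u')
  sorted[11] = sauropossum$dino  (last char: 'o')
  sorted[12] = ssum$dinosauropo  (last char: 'o')
  sorted[13] = sum$dinosauropos  (last char: 's')
  sorted[14] = um$dinosauroposs  (last char: 's')
  sorted[15] = uropossum$dinosa  (last char: 'a')
Last column: ms$duirnpouoossa
Original string S is at sorted index 2

Answer: ms$duirnpouoossa
2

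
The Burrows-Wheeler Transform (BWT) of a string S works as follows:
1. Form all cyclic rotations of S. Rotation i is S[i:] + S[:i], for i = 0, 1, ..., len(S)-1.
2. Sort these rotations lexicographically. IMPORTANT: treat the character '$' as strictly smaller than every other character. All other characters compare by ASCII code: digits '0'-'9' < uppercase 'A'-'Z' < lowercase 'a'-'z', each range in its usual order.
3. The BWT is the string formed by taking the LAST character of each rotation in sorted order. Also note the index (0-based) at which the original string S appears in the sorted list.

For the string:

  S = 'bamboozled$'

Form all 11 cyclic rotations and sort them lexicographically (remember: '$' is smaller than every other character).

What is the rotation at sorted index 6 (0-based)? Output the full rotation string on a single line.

Answer: led$bambooz

Derivation:
All 11 rotations (rotation i = S[i:]+S[:i]):
  rot[0] = bamboozled$
  rot[1] = amboozled$b
  rot[2] = mboozled$ba
  rot[3] = boozled$bam
  rot[4] = oozled$bamb
  rot[5] = ozled$bambo
  rot[6] = zled$bamboo
  rot[7] = led$bambooz
  rot[8] = ed$bamboozl
  rot[9] = d$bamboozle
  rot[10] = $bamboozled
Sorted (with $ < everything):
  sorted[0] = $bamboozled
  sorted[1] = amboozled$b
  sorted[2] = bamboozled$
  sorted[3] = boozled$bam
  sorted[4] = d$bamboozle
  sorted[5] = ed$bamboozl
  sorted[6] = led$bambooz
  sorted[7] = mboozled$ba
  sorted[8] = oozled$bamb
  sorted[9] = ozled$bambo
  sorted[10] = zled$bamboo
sorted[6] = led$bambooz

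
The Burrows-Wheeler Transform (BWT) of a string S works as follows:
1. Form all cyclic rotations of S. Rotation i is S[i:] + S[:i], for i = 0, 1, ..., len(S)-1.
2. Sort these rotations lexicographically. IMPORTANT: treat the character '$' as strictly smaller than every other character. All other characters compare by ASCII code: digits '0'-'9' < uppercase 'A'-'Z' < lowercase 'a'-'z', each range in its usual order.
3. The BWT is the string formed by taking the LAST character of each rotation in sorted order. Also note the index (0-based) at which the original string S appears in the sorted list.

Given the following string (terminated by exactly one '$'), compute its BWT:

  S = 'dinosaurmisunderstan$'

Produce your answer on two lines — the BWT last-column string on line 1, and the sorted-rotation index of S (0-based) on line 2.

Answer: ntsn$ddmrauinueorissa
4

Derivation:
All 21 rotations (rotation i = S[i:]+S[:i]):
  rot[0] = dinosaurmisunderstan$
  rot[1] = inosaurmisunderstan$d
  rot[2] = nosaurmisunderstan$di
  rot[3] = osaurmisunderstan$din
  rot[4] = saurmisunderstan$dino
  rot[5] = aurmisunderstan$dinos
  rot[6] = urmisunderstan$dinosa
  rot[7] = rmisunderstan$dinosau
  rot[8] = misunderstan$dinosaur
  rot[9] = isunderstan$dinosaurm
  rot[10] = sunderstan$dinosaurmi
  rot[11] = understan$dinosaurmis
  rot[12] = nderstan$dinosaurmisu
  rot[13] = derstan$dinosaurmisun
  rot[14] = erstan$dinosaurmisund
  rot[15] = rstan$dinosaurmisunde
  rot[16] = stan$dinosaurmisunder
  rot[17] = tan$dinosaurmisunders
  rot[18] = an$dinosaurmisunderst
  rot[19] = n$dinosaurmisundersta
  rot[20] = $dinosaurmisunderstan
Sorted (with $ < everything):
  sorted[0] = $dinosaurmisunderstan  (last char: 'n')
  sorted[1] = an$dinosaurmisunderst  (last char: 't')
  sorted[2] = aurmisunderstan$dinos  (last char: 's')
  sorted[3] = derstan$dinosaurmisun  (last char: 'n')
  sorted[4] = dinosaurmisunderstan$  (last char: '$')
  sorted[5] = erstan$dinosaurmisund  (last char: 'd')
  sorted[6] = inosaurmisunderstan$d  (last char: 'd')
  sorted[7] = isunderstan$dinosaurm  (last char: 'm')
  sorted[8] = misunderstan$dinosaur  (last char: 'r')
  sorted[9] = n$dinosaurmisundersta  (last char: 'a')
  sorted[10] = nderstan$dinosaurmisu  (last char: 'u')
  sorted[11] = nosaurmisunderstan$di  (last char: 'i')
  sorted[12] = osaurmisunderstan$din  (last char: 'n')
  sorted[13] = rmisunderstan$dinosau  (last char: 'u')
  sorted[14] = rstan$dinosaurmisunde  (last char: 'e')
  sorted[15] = saurmisunderstan$dino  (last char: 'o')
  sorted[16] = stan$dinosaurmisunder  (last char: 'r')
  sorted[17] = sunderstan$dinosaurmi  (last char: 'i')
  sorted[18] = tan$dinosaurmisunders  (last char: 's')
  sorted[19] = understan$dinosaurmis  (last char: 's')
  sorted[20] = urmisunderstan$dinosa  (last char: 'a')
Last column: ntsn$ddmrauinueorissa
Original string S is at sorted index 4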